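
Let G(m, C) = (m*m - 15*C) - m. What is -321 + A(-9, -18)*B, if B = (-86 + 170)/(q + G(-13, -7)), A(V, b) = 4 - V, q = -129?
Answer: -24813/79 ≈ -314.09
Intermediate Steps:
G(m, C) = m² - m - 15*C (G(m, C) = (m² - 15*C) - m = m² - m - 15*C)
B = 42/79 (B = (-86 + 170)/(-129 + ((-13)² - 1*(-13) - 15*(-7))) = 84/(-129 + (169 + 13 + 105)) = 84/(-129 + 287) = 84/158 = 84*(1/158) = 42/79 ≈ 0.53165)
-321 + A(-9, -18)*B = -321 + (4 - 1*(-9))*(42/79) = -321 + (4 + 9)*(42/79) = -321 + 13*(42/79) = -321 + 546/79 = -24813/79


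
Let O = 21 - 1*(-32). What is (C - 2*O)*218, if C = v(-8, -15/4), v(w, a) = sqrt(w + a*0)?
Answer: -23108 + 436*I*sqrt(2) ≈ -23108.0 + 616.6*I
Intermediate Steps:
v(w, a) = sqrt(w) (v(w, a) = sqrt(w + 0) = sqrt(w))
O = 53 (O = 21 + 32 = 53)
C = 2*I*sqrt(2) (C = sqrt(-8) = 2*I*sqrt(2) ≈ 2.8284*I)
(C - 2*O)*218 = (2*I*sqrt(2) - 2*53)*218 = (2*I*sqrt(2) - 106)*218 = (-106 + 2*I*sqrt(2))*218 = -23108 + 436*I*sqrt(2)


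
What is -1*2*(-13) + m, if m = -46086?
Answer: -46060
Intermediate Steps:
-1*2*(-13) + m = -1*2*(-13) - 46086 = -2*(-13) - 46086 = 26 - 46086 = -46060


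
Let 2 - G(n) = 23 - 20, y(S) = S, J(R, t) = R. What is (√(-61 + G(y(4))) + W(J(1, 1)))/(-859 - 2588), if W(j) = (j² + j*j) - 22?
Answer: 20/3447 - I*√62/3447 ≈ 0.0058021 - 0.0022843*I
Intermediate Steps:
W(j) = -22 + 2*j² (W(j) = (j² + j²) - 22 = 2*j² - 22 = -22 + 2*j²)
G(n) = -1 (G(n) = 2 - (23 - 20) = 2 - 1*3 = 2 - 3 = -1)
(√(-61 + G(y(4))) + W(J(1, 1)))/(-859 - 2588) = (√(-61 - 1) + (-22 + 2*1²))/(-859 - 2588) = (√(-62) + (-22 + 2*1))/(-3447) = (I*√62 + (-22 + 2))*(-1/3447) = (I*√62 - 20)*(-1/3447) = (-20 + I*√62)*(-1/3447) = 20/3447 - I*√62/3447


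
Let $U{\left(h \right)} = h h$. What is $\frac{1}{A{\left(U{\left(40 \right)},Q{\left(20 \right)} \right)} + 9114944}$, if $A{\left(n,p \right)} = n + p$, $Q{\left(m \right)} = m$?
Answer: $\frac{1}{9116564} \approx 1.0969 \cdot 10^{-7}$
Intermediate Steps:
$U{\left(h \right)} = h^{2}$
$\frac{1}{A{\left(U{\left(40 \right)},Q{\left(20 \right)} \right)} + 9114944} = \frac{1}{\left(40^{2} + 20\right) + 9114944} = \frac{1}{\left(1600 + 20\right) + 9114944} = \frac{1}{1620 + 9114944} = \frac{1}{9116564}$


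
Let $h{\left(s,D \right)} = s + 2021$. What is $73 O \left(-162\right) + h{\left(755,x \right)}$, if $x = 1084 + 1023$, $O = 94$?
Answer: $-1108868$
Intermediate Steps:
$x = 2107$
$h{\left(s,D \right)} = 2021 + s$
$73 O \left(-162\right) + h{\left(755,x \right)} = 73 \cdot 94 \left(-162\right) + \left(2021 + 755\right) = 6862 \left(-162\right) + 2776 = -1111644 + 2776 = -1108868$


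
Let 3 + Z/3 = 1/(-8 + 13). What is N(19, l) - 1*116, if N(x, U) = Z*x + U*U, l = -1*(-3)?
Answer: -1333/5 ≈ -266.60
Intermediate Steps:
Z = -42/5 (Z = -9 + 3/(-8 + 13) = -9 + 3/5 = -42/5 ≈ -8.4000)
l = 3
N(x, U) = U**2 - 42*x/5 (N(x, U) = -42*x/5 + U*U = -42*x/5 + U**2 = U**2 - 42*x/5)
N(19, l) - 1*116 = (3**2 - 42/5*19) - 1*116 = (9 - 798/5) - 116 = -753/5 - 116 = -1333/5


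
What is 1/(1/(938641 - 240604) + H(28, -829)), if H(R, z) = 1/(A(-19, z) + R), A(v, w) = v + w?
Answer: -572390340/697217 ≈ -820.96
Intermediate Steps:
H(R, z) = 1/(-19 + R + z) (H(R, z) = 1/((-19 + z) + R) = 1/(-19 + R + z))
1/(1/(938641 - 240604) + H(28, -829)) = 1/(1/(938641 - 240604) + 1/(-19 + 28 - 829)) = 1/(1/698037 + 1/(-820)) = 1/(1/698037 - 1/820) = 1/(-697217/572390340) = -572390340/697217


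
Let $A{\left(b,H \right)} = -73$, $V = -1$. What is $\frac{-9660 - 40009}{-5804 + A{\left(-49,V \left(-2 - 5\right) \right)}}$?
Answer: $\frac{49669}{5877} \approx 8.4514$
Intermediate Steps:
$\frac{-9660 - 40009}{-5804 + A{\left(-49,V \left(-2 - 5\right) \right)}} = \frac{-9660 - 40009}{-5804 - 73} = - \frac{49669}{-5877} = \left(-49669\right) \left(- \frac{1}{5877}\right) = \frac{49669}{5877}$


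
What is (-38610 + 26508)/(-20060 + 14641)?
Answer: 12102/5419 ≈ 2.2333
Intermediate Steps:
(-38610 + 26508)/(-20060 + 14641) = -12102/(-5419) = -12102*(-1/5419) = 12102/5419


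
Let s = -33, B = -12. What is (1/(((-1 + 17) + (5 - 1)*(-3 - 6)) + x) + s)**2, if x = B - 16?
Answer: 2512225/2304 ≈ 1090.4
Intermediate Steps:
x = -28 (x = -12 - 16 = -28)
(1/(((-1 + 17) + (5 - 1)*(-3 - 6)) + x) + s)**2 = (1/(((-1 + 17) + (5 - 1)*(-3 - 6)) - 28) - 33)**2 = (1/((16 + 4*(-9)) - 28) - 33)**2 = (1/((16 - 36) - 28) - 33)**2 = (1/(-20 - 28) - 33)**2 = (1/(-48) - 33)**2 = (-1/48 - 33)**2 = (-1585/48)**2 = 2512225/2304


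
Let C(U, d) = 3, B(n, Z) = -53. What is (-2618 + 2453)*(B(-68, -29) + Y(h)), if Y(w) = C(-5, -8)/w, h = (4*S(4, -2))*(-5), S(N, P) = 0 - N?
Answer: 139821/16 ≈ 8738.8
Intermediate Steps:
S(N, P) = -N
h = 80 (h = (4*(-1*4))*(-5) = (4*(-4))*(-5) = -16*(-5) = 80)
Y(w) = 3/w
(-2618 + 2453)*(B(-68, -29) + Y(h)) = (-2618 + 2453)*(-53 + 3/80) = -165*(-53 + 3*(1/80)) = -165*(-53 + 3/80) = -165*(-4237/80) = 139821/16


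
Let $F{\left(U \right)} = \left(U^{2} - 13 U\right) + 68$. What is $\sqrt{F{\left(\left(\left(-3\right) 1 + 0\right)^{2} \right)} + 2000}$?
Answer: $4 \sqrt{127} \approx 45.078$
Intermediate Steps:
$F{\left(U \right)} = 68 + U^{2} - 13 U$
$\sqrt{F{\left(\left(\left(-3\right) 1 + 0\right)^{2} \right)} + 2000} = \sqrt{\left(68 + \left(\left(\left(-3\right) 1 + 0\right)^{2}\right)^{2} - 13 \left(\left(-3\right) 1 + 0\right)^{2}\right) + 2000} = \sqrt{\left(68 + \left(\left(-3 + 0\right)^{2}\right)^{2} - 13 \left(-3 + 0\right)^{2}\right) + 2000} = \sqrt{\left(68 + \left(\left(-3\right)^{2}\right)^{2} - 13 \left(-3\right)^{2}\right) + 2000} = \sqrt{\left(68 + 9^{2} - 117\right) + 2000} = \sqrt{\left(68 + 81 - 117\right) + 2000} = \sqrt{32 + 2000} = \sqrt{2032} = 4 \sqrt{127}$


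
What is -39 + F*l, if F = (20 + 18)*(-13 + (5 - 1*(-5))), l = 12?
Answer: -1407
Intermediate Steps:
F = -114 (F = 38*(-13 + (5 + 5)) = 38*(-13 + 10) = 38*(-3) = -114)
-39 + F*l = -39 - 114*12 = -39 - 1368 = -1407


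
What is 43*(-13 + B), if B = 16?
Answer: 129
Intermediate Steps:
43*(-13 + B) = 43*(-13 + 16) = 43*3 = 129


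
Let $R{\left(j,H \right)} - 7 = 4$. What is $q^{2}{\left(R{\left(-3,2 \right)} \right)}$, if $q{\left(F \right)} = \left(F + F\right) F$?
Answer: $58564$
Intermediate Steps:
$R{\left(j,H \right)} = 11$ ($R{\left(j,H \right)} = 7 + 4 = 11$)
$q{\left(F \right)} = 2 F^{2}$ ($q{\left(F \right)} = 2 F F = 2 F^{2}$)
$q^{2}{\left(R{\left(-3,2 \right)} \right)} = \left(2 \cdot 11^{2}\right)^{2} = \left(2 \cdot 121\right)^{2} = 242^{2} = 58564$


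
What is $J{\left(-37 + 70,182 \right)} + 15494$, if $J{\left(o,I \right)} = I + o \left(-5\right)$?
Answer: $15511$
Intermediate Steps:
$J{\left(o,I \right)} = I - 5 o$
$J{\left(-37 + 70,182 \right)} + 15494 = \left(182 - 5 \left(-37 + 70\right)\right) + 15494 = \left(182 - 165\right) + 15494 = 17 + 15494 = 15511$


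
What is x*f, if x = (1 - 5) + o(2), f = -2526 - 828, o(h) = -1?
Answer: 16770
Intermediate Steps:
f = -3354
x = -5 (x = (1 - 5) - 1 = -4 - 1 = -5)
x*f = -5*(-3354) = 16770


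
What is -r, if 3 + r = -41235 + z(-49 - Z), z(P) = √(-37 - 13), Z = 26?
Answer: 41238 - 5*I*√2 ≈ 41238.0 - 7.0711*I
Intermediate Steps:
z(P) = 5*I*√2 (z(P) = √(-50) = 5*I*√2)
r = -41238 + 5*I*√2 (r = -3 + (-41235 + 5*I*√2) = -41238 + 5*I*√2 ≈ -41238.0 + 7.0711*I)
-r = -(-41238 + 5*I*√2) = 41238 - 5*I*√2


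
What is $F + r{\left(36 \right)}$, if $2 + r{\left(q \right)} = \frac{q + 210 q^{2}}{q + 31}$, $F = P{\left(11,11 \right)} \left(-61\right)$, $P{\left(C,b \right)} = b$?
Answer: $\frac{227105}{67} \approx 3389.6$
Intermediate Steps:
$F = -671$ ($F = 11 \left(-61\right) = -671$)
$r{\left(q \right)} = -2 + \frac{q + 210 q^{2}}{31 + q}$ ($r{\left(q \right)} = -2 + \frac{q + 210 q^{2}}{q + 31} = -2 + \frac{q + 210 q^{2}}{31 + q}$)
$F + r{\left(36 \right)} = -671 + \frac{-62 - 36 + 210 \cdot 36^{2}}{31 + 36} = -671 + \frac{-62 - 36 + 210 \cdot 1296}{67} = -671 + \frac{-62 - 36 + 272160}{67} = -671 + \frac{1}{67} \cdot 272062 = -671 + \frac{272062}{67} = \frac{227105}{67}$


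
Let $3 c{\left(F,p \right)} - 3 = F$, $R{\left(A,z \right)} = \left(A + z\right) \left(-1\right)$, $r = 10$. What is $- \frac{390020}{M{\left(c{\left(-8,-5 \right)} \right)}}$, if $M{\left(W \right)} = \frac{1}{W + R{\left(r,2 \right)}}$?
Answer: $\frac{15990820}{3} \approx 5.3303 \cdot 10^{6}$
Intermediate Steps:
$R{\left(A,z \right)} = - A - z$
$c{\left(F,p \right)} = 1 + \frac{F}{3}$
$M{\left(W \right)} = \frac{1}{-12 + W}$ ($M{\left(W \right)} = \frac{1}{W - 12} = \frac{1}{-12 + W}$)
$- \frac{390020}{M{\left(c{\left(-8,-5 \right)} \right)}} = - \frac{390020}{\frac{1}{-12 + \left(1 + \frac{1}{3} \left(-8\right)\right)}} = - \frac{390020}{\frac{1}{-12 + \left(1 - \frac{8}{3}\right)}} = - \frac{390020}{\frac{1}{-12 - \frac{5}{3}}} = - \frac{390020}{\frac{1}{- \frac{41}{3}}} = - \frac{390020}{- \frac{3}{41}} = \left(-390020\right) \left(- \frac{41}{3}\right) = \frac{15990820}{3}$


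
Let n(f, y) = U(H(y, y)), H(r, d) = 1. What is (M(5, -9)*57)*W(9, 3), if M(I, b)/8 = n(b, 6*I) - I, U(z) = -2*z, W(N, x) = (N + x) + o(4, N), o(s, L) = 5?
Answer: -54264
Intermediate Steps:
W(N, x) = 5 + N + x (W(N, x) = (N + x) + 5 = 5 + N + x)
n(f, y) = -2 (n(f, y) = -2*1 = -2)
M(I, b) = -16 - 8*I (M(I, b) = 8*(-2 - I) = -16 - 8*I)
(M(5, -9)*57)*W(9, 3) = ((-16 - 8*5)*57)*(5 + 9 + 3) = ((-16 - 40)*57)*17 = -56*57*17 = -3192*17 = -54264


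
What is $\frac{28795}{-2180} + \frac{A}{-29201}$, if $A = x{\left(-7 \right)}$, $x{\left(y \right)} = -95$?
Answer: $- \frac{168127139}{12731636} \approx -13.205$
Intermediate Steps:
$A = -95$
$\frac{28795}{-2180} + \frac{A}{-29201} = \frac{28795}{-2180} - \frac{95}{-29201} = 28795 \left(- \frac{1}{2180}\right) - - \frac{95}{29201} = - \frac{5759}{436} + \frac{95}{29201} = - \frac{168127139}{12731636}$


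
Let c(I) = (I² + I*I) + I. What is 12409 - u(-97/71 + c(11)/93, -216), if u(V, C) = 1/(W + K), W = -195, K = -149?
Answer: 4268697/344 ≈ 12409.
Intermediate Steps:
c(I) = I + 2*I² (c(I) = (I² + I²) + I = 2*I² + I = I + 2*I²)
u(V, C) = -1/344 (u(V, C) = 1/(-195 - 149) = 1/(-344) = -1/344)
12409 - u(-97/71 + c(11)/93, -216) = 12409 - 1*(-1/344) = 12409 + 1/344 = 4268697/344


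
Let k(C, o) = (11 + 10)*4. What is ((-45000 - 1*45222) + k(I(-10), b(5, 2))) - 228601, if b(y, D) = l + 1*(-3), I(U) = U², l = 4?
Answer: -318739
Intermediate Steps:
b(y, D) = 1 (b(y, D) = 4 + 1*(-3) = 4 - 3 = 1)
k(C, o) = 84 (k(C, o) = 21*4 = 84)
((-45000 - 1*45222) + k(I(-10), b(5, 2))) - 228601 = ((-45000 - 1*45222) + 84) - 228601 = ((-45000 - 45222) + 84) - 228601 = (-90222 + 84) - 228601 = -90138 - 228601 = -318739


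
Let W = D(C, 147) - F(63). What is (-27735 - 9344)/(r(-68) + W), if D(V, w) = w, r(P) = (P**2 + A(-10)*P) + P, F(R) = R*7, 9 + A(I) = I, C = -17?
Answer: -37079/5554 ≈ -6.6761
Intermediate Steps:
A(I) = -9 + I
F(R) = 7*R
r(P) = P**2 - 18*P (r(P) = (P**2 + (-9 - 10)*P) + P = (P**2 - 19*P) + P = P**2 - 18*P)
W = -294 (W = 147 - 7*63 = 147 - 1*441 = 147 - 441 = -294)
(-27735 - 9344)/(r(-68) + W) = (-27735 - 9344)/(-68*(-18 - 68) - 294) = -37079/(-68*(-86) - 294) = -37079/(5848 - 294) = -37079/5554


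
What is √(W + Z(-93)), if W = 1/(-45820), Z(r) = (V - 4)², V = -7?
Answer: √63509028645/22910 ≈ 11.000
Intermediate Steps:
Z(r) = 121 (Z(r) = (-7 - 4)² = (-11)² = 121)
W = -1/45820 ≈ -2.1825e-5
√(W + Z(-93)) = √(-1/45820 + 121) = √(5544219/45820) = √63509028645/22910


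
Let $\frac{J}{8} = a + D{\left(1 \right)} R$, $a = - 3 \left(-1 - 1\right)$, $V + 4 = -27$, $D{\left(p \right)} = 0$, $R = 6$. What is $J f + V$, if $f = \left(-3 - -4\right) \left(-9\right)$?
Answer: $-463$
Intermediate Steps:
$V = -31$ ($V = -4 - 27 = -31$)
$a = 6$ ($a = - 3 \left(-1 - 1\right) = \left(-3\right) \left(-2\right) = 6$)
$J = 48$ ($J = 8 \left(6 + 0 \cdot 6\right) = 8 \left(6 + 0\right) = 8 \cdot 6 = 48$)
$f = -9$ ($f = \left(-3 + 4\right) \left(-9\right) = 1 \left(-9\right) = -9$)
$J f + V = 48 \left(-9\right) - 31 = -432 - 31 = -463$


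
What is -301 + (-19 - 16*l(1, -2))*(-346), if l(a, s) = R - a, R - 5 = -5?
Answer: 737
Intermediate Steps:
R = 0 (R = 5 - 5 = 0)
l(a, s) = -a (l(a, s) = 0 - a = -a)
-301 + (-19 - 16*l(1, -2))*(-346) = -301 + (-19 - (-16))*(-346) = -301 + (-19 - 16*(-1))*(-346) = -301 + (-19 + 16)*(-346) = -301 - 3*(-346) = -301 + 1038 = 737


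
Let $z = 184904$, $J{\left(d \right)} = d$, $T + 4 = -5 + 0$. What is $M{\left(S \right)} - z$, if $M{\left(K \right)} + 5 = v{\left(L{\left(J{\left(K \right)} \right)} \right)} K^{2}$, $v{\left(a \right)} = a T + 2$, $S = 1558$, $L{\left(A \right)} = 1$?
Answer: $-17176457$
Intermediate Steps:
$T = -9$ ($T = -4 + \left(-5 + 0\right) = -4 - 5 = -9$)
$v{\left(a \right)} = 2 - 9 a$ ($v{\left(a \right)} = a \left(-9\right) + 2 = - 9 a + 2 = 2 - 9 a$)
$M{\left(K \right)} = -5 - 7 K^{2}$ ($M{\left(K \right)} = -5 + \left(2 - 9\right) K^{2} = -5 - 7 K^{2}$)
$M{\left(S \right)} - z = \left(-5 - 7 \cdot 1558^{2}\right) - 184904 = \left(-5 - 16991548\right) - 184904 = -16991553 - 184904 = -17176457$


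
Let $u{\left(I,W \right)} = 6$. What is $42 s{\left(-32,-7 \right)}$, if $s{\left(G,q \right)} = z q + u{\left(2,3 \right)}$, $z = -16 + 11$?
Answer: $1722$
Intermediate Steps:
$z = -5$
$s{\left(G,q \right)} = 6 - 5 q$ ($s{\left(G,q \right)} = - 5 q + 6 = 6 - 5 q$)
$42 s{\left(-32,-7 \right)} = 42 \left(6 - -35\right) = 42 \left(6 + 35\right) = 42 \cdot 41 = 1722$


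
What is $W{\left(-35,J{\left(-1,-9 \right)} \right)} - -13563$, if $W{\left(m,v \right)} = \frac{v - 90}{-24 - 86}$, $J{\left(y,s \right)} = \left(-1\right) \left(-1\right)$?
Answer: $\frac{1492019}{110} \approx 13564.0$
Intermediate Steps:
$J{\left(y,s \right)} = 1$
$W{\left(m,v \right)} = \frac{9}{11} - \frac{v}{110}$ ($W{\left(m,v \right)} = \frac{-90 + v}{-110} = \left(-90 + v\right) \left(- \frac{1}{110}\right) = \frac{9}{11} - \frac{v}{110}$)
$W{\left(-35,J{\left(-1,-9 \right)} \right)} - -13563 = \left(\frac{9}{11} - \frac{1}{110}\right) - -13563 = \left(\frac{9}{11} - \frac{1}{110}\right) + 13563 = \frac{89}{110} + 13563 = \frac{1492019}{110}$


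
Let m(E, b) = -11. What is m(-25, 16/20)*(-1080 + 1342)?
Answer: -2882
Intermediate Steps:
m(-25, 16/20)*(-1080 + 1342) = -11*(-1080 + 1342) = -11*262 = -2882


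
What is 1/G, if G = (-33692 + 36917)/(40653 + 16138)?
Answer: 56791/3225 ≈ 17.610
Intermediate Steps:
G = 3225/56791 ≈ 0.056787
1/G = 1/(3225/56791) = 56791/3225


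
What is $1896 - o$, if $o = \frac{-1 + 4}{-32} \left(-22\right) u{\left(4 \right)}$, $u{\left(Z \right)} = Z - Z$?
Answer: $1896$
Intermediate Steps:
$u{\left(Z \right)} = 0$
$o = 0$ ($o = \frac{-1 + 4}{-32} \left(-22\right) 0 = 3 \left(- \frac{1}{32}\right) \left(-22\right) 0 = \left(- \frac{3}{32}\right) \left(-22\right) 0 = \frac{33}{16} \cdot 0 = 0$)
$1896 - o = 1896 - 0 = 1896 + 0 = 1896$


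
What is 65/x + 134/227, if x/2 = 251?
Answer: 82023/113954 ≈ 0.71979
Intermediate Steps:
x = 502 (x = 2*251 = 502)
65/x + 134/227 = 65/502 + 134/227 = 82023/113954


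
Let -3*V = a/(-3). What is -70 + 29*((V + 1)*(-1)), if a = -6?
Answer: -239/3 ≈ -79.667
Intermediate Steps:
V = -2/3 (V = -(-2)/(-3) = -(-2)*(-1)/3 = -1/3*2 = -2/3 ≈ -0.66667)
-70 + 29*((V + 1)*(-1)) = -70 + 29*((-2/3 + 1)*(-1)) = -70 + 29*((1/3)*(-1)) = -70 + 29*(-1/3) = -70 - 29/3 = -239/3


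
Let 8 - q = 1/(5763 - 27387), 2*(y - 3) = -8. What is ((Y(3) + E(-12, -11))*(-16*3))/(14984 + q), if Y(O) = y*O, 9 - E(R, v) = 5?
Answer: -1037952/324187009 ≈ -0.0032017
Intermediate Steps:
y = -1 (y = 3 + (½)*(-8) = 3 - 4 = -1)
E(R, v) = 4 (E(R, v) = 9 - 1*5 = 9 - 5 = 4)
Y(O) = -O
q = 172993/21624 (q = 8 - 1/(5763 - 27387) = 8 - 1/(-21624) = 8 - 1*(-1/21624) = 8 + 1/21624 = 172993/21624 ≈ 8.0000)
((Y(3) + E(-12, -11))*(-16*3))/(14984 + q) = ((-1*3 + 4)*(-16*3))/(14984 + 172993/21624) = ((-3 + 4)*(-48))/(324187009/21624) = (1*(-48))*(21624/324187009) = -48*21624/324187009 = -1037952/324187009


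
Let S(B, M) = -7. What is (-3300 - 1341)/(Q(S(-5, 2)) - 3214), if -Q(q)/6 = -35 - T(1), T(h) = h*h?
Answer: 4641/2998 ≈ 1.5480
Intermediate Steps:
T(h) = h**2
Q(q) = 216 (Q(q) = -6*(-35 - 1*1**2) = -6*(-35 - 1*1) = -6*(-35 - 1) = -6*(-36) = 216)
(-3300 - 1341)/(Q(S(-5, 2)) - 3214) = (-3300 - 1341)/(216 - 3214) = -4641/(-2998) = -4641*(-1/2998) = 4641/2998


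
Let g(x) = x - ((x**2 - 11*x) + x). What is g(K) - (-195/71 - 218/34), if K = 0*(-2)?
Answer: 11054/1207 ≈ 9.1582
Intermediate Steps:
K = 0
g(x) = -x**2 + 11*x (g(x) = x - (x**2 - 10*x) = x + (-x**2 + 10*x) = -x**2 + 11*x)
g(K) - (-195/71 - 218/34) = 0*(11 - 1*0) - (-195/71 - 218/34) = 0*(11 + 0) - (-195*1/71 - 218*1/34) = 0*11 - (-195/71 - 109/17) = 0 - 1*(-11054/1207) = 0 + 11054/1207 = 11054/1207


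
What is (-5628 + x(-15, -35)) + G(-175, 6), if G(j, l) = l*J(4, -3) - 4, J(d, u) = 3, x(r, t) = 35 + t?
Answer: -5614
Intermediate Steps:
G(j, l) = -4 + 3*l (G(j, l) = l*3 - 4 = 3*l - 4 = -4 + 3*l)
(-5628 + x(-15, -35)) + G(-175, 6) = (-5628 + (35 - 35)) + (-4 + 3*6) = (-5628 + 0) + (-4 + 18) = -5628 + 14 = -5614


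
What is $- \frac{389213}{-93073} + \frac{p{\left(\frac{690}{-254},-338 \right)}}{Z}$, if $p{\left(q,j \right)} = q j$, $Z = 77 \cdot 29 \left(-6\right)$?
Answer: $\frac{108568430128}{26394665143} \approx 4.1133$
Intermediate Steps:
$Z = -13398$ ($Z = 2233 \left(-6\right) = -13398$)
$p{\left(q,j \right)} = j q$
$- \frac{389213}{-93073} + \frac{p{\left(\frac{690}{-254},-338 \right)}}{Z} = - \frac{389213}{-93073} + \frac{\left(-338\right) \frac{690}{-254}}{-13398} = \left(-389213\right) \left(- \frac{1}{93073}\right) + - 338 \cdot 690 \left(- \frac{1}{254}\right) \left(- \frac{1}{13398}\right) = \frac{389213}{93073} + \left(-338\right) \left(- \frac{345}{127}\right) \left(- \frac{1}{13398}\right) = \frac{389213}{93073} + \frac{116610}{127} \left(- \frac{1}{13398}\right) = \frac{389213}{93073} - \frac{19435}{283591} = \frac{108568430128}{26394665143}$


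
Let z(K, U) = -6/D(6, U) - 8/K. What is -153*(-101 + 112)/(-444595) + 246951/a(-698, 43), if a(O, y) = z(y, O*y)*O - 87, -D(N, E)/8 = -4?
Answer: 1510758178047/1062848807 ≈ 1421.4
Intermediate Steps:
D(N, E) = 32 (D(N, E) = -8*(-4) = 32)
z(K, U) = -3/16 - 8/K (z(K, U) = -6/32 - 8/K = -6*1/32 - 8/K = -3/16 - 8/K)
a(O, y) = -87 + O*(-3/16 - 8/y) (a(O, y) = (-3/16 - 8/y)*O - 87 = O*(-3/16 - 8/y) - 87 = -87 + O*(-3/16 - 8/y))
-153*(-101 + 112)/(-444595) + 246951/a(-698, 43) = -153*(-101 + 112)/(-444595) + 246951/(-87 - 3/16*(-698) - 8*(-698)/43) = -153*11*(-1/444595) + 246951/(-87 + 1047/8 - 8*(-698)*1/43) = -1683*(-1/444595) + 246951/(-87 + 1047/8 + 5584/43) = 1683/444595 + 246951/(59765/344) = 1683/444595 + 246951*(344/59765) = 1683/444595 + 84951144/59765 = 1510758178047/1062848807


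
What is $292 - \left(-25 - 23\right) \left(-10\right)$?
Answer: $-188$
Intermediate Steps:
$292 - \left(-25 - 23\right) \left(-10\right) = 292 - \left(-48\right) \left(-10\right) = 292 - 480 = -188$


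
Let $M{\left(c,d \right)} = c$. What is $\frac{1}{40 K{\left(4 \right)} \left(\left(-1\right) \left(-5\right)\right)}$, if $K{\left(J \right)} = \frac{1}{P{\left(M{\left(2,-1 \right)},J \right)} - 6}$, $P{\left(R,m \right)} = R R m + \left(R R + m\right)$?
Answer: $\frac{9}{100} \approx 0.09$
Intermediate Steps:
$P{\left(R,m \right)} = m + R^{2} + m R^{2}$ ($P{\left(R,m \right)} = R^{2} m + \left(R^{2} + m\right) = m R^{2} + \left(m + R^{2}\right) = m + R^{2} + m R^{2}$)
$K{\left(J \right)} = \frac{1}{-2 + 5 J}$ ($K{\left(J \right)} = \frac{1}{\left(J + 2^{2} + J 2^{2}\right) - 6} = \frac{1}{\left(J + 4 + J 4\right) - 6} = \frac{1}{\left(J + 4 + 4 J\right) - 6} = \frac{1}{\left(4 + 5 J\right) - 6} = \frac{1}{-2 + 5 J}$)
$\frac{1}{40 K{\left(4 \right)} \left(\left(-1\right) \left(-5\right)\right)} = \frac{1}{\frac{40}{-2 + 5 \cdot 4} \left(\left(-1\right) \left(-5\right)\right)} = \frac{1}{\frac{40}{-2 + 20} \cdot 5} = \frac{1}{\frac{40}{18} \cdot 5} = \frac{1}{40 \cdot \frac{1}{18} \cdot 5} = \frac{1}{\frac{20}{9} \cdot 5} = \frac{1}{\frac{100}{9}} = \frac{9}{100}$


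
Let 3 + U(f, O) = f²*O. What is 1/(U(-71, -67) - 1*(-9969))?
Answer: -1/327781 ≈ -3.0508e-6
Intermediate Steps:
U(f, O) = -3 + O*f² (U(f, O) = -3 + f²*O = -3 + O*f²)
1/(U(-71, -67) - 1*(-9969)) = 1/((-3 - 67*(-71)²) - 1*(-9969)) = 1/((-3 - 67*5041) + 9969) = 1/((-3 - 337747) + 9969) = 1/(-337750 + 9969) = 1/(-327781) = -1/327781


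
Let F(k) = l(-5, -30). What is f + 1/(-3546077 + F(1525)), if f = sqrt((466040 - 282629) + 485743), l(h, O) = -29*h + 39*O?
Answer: -1/3547102 + sqrt(669154) ≈ 818.02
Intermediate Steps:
F(k) = -1025 (F(k) = -29*(-5) + 39*(-30) = 145 - 1170 = -1025)
f = sqrt(669154) (f = sqrt(183411 + 485743) = sqrt(669154) ≈ 818.02)
f + 1/(-3546077 + F(1525)) = sqrt(669154) + 1/(-3546077 - 1025) = sqrt(669154) + 1/(-3547102) = sqrt(669154) - 1/3547102 = -1/3547102 + sqrt(669154)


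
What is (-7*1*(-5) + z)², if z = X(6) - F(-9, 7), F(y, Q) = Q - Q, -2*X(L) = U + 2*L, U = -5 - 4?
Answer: 4489/4 ≈ 1122.3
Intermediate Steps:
U = -9
X(L) = 9/2 - L (X(L) = -(-9 + 2*L)/2 = 9/2 - L)
F(y, Q) = 0
z = -3/2 (z = (9/2 - 1*6) - 1*0 = (9/2 - 6) + 0 = -3/2 + 0 = -3/2 ≈ -1.5000)
(-7*1*(-5) + z)² = (-7*1*(-5) - 3/2)² = (-7*(-5) - 3/2)² = (35 - 3/2)² = (67/2)² = 4489/4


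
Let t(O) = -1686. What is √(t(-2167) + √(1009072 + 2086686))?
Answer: √(-1686 + √3095758) ≈ 8.5719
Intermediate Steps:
√(t(-2167) + √(1009072 + 2086686)) = √(-1686 + √(1009072 + 2086686)) = √(-1686 + √3095758)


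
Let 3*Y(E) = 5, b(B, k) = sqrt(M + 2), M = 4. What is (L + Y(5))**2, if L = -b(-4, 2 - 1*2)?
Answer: 79/9 - 10*sqrt(6)/3 ≈ 0.61281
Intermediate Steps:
b(B, k) = sqrt(6) (b(B, k) = sqrt(4 + 2) = sqrt(6))
L = -sqrt(6) ≈ -2.4495
Y(E) = 5/3 (Y(E) = (1/3)*5 = 5/3)
(L + Y(5))**2 = (-sqrt(6) + 5/3)**2 = (5/3 - sqrt(6))**2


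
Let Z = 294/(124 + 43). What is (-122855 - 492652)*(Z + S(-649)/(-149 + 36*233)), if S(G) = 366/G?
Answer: -967570548562584/892967537 ≈ -1.0835e+6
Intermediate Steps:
Z = 294/167 ≈ 1.7605
(-122855 - 492652)*(Z + S(-649)/(-149 + 36*233)) = (-122855 - 492652)*(294/167 + (366/(-649))/(-149 + 36*233)) = -615507*(294/167 + (366*(-1/649))/(-149 + 8388)) = -615507*(294/167 - 366/649/8239) = -615507*(294/167 - 366/649*1/8239) = -615507*(294/167 - 366/5347111) = -615507*1571989512/892967537 = -967570548562584/892967537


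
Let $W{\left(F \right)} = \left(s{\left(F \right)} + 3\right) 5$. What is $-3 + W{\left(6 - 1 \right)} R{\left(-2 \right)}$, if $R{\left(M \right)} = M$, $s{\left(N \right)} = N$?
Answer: $-83$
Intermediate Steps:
$W{\left(F \right)} = 15 + 5 F$ ($W{\left(F \right)} = \left(F + 3\right) 5 = \left(3 + F\right) 5 = 15 + 5 F$)
$-3 + W{\left(6 - 1 \right)} R{\left(-2 \right)} = -3 + \left(15 + 5 \left(6 - 1\right)\right) \left(-2\right) = -3 + \left(15 + 5 \cdot 5\right) \left(-2\right) = -3 + \left(15 + 25\right) \left(-2\right) = -3 + 40 \left(-2\right) = -3 - 80 = -83$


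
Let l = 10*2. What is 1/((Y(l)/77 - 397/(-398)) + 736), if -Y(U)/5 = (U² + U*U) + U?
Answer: 30646/20954225 ≈ 0.0014625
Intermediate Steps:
l = 20
Y(U) = -10*U² - 5*U (Y(U) = -5*((U² + U*U) + U) = -5*((U² + U²) + U) = -5*(2*U² + U) = -5*(U + 2*U²) = -10*U² - 5*U)
1/((Y(l)/77 - 397/(-398)) + 736) = 1/((-5*20*(1 + 2*20)/77 - 397/(-398)) + 736) = 1/((-5*20*(1 + 40)*(1/77) - 397*(-1/398)) + 736) = 1/((-5*20*41*(1/77) + 397/398) + 736) = 1/((-4100*1/77 + 397/398) + 736) = 1/((-4100/77 + 397/398) + 736) = 1/(-1601231/30646 + 736) = 1/(20954225/30646) = 30646/20954225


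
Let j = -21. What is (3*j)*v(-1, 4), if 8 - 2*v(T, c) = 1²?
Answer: -441/2 ≈ -220.50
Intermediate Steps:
v(T, c) = 7/2 (v(T, c) = 4 - ½*1² = 4 - ½*1 = 4 - ½ = 7/2)
(3*j)*v(-1, 4) = (3*(-21))*(7/2) = -63*7/2 = -441/2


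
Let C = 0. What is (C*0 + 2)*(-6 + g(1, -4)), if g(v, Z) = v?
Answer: -10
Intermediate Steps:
(C*0 + 2)*(-6 + g(1, -4)) = (0*0 + 2)*(-6 + 1) = (0 + 2)*(-5) = 2*(-5) = -10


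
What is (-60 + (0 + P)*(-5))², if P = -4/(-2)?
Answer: 4900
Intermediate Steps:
P = 2 (P = -4*(-½) = 2)
(-60 + (0 + P)*(-5))² = (-60 + (0 + 2)*(-5))² = (-60 + 2*(-5))² = (-60 - 10)² = (-70)² = 4900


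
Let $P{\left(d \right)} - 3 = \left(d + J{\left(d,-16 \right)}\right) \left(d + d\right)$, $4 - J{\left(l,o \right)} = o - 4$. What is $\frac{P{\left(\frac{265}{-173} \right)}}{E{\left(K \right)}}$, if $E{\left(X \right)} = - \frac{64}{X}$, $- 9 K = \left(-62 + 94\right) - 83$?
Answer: $\frac{33495491}{5746368} \approx 5.829$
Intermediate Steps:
$J{\left(l,o \right)} = 8 - o$ ($J{\left(l,o \right)} = 4 - \left(o - 4\right) = 4 - \left(-4 + o\right) = 8 - o$)
$K = \frac{17}{3}$ ($K = - \frac{\left(-62 + 94\right) - 83}{9} = - \frac{32 - 83}{9} = \left(- \frac{1}{9}\right) \left(-51\right) = \frac{17}{3} \approx 5.6667$)
$P{\left(d \right)} = 3 + 2 d \left(24 + d\right)$ ($P{\left(d \right)} = 3 + \left(d + \left(8 - -16\right)\right) \left(d + d\right) = 3 + \left(d + \left(8 + 16\right)\right) 2 d = 3 + \left(d + 24\right) 2 d = 3 + \left(24 + d\right) 2 d = 3 + 2 d \left(24 + d\right)$)
$\frac{P{\left(\frac{265}{-173} \right)}}{E{\left(K \right)}} = \frac{3 + 2 \left(\frac{265}{-173}\right)^{2} + 48 \frac{265}{-173}}{\left(-64\right) \frac{1}{\frac{17}{3}}} = \frac{3 + 2 \left(265 \left(- \frac{1}{173}\right)\right)^{2} + 48 \cdot 265 \left(- \frac{1}{173}\right)}{\left(-64\right) \frac{3}{17}} = \frac{3 + 2 \left(- \frac{265}{173}\right)^{2} + 48 \left(- \frac{265}{173}\right)}{- \frac{192}{17}} = \left(3 + 2 \cdot \frac{70225}{29929} - \frac{12720}{173}\right) \left(- \frac{17}{192}\right) = \left(3 + \frac{140450}{29929} - \frac{12720}{173}\right) \left(- \frac{17}{192}\right) = \left(- \frac{1970323}{29929}\right) \left(- \frac{17}{192}\right) = \frac{33495491}{5746368}$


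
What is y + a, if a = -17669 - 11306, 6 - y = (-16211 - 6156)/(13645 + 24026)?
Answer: -1091268832/37671 ≈ -28968.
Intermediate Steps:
y = 248393/37671 (y = 6 - (-16211 - 6156)/(13645 + 24026) = 6 - (-22367)/37671 = 6 - 1*(-22367/37671) = 6 + 22367/37671 = 248393/37671 ≈ 6.5937)
a = -28975
y + a = 248393/37671 - 28975 = -1091268832/37671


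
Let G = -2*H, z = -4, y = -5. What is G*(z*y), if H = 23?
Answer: -920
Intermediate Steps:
G = -46 (G = -2*23 = -46)
G*(z*y) = -(-184)*(-5) = -46*20 = -920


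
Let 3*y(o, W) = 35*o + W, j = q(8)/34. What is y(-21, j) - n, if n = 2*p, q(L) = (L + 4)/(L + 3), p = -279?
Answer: 58533/187 ≈ 313.01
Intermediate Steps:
q(L) = (4 + L)/(3 + L)
n = -558 (n = 2*(-279) = -558)
j = 6/187 (j = ((4 + 8)/(3 + 8))/34 = (12/11)*(1/34) = 6/187 ≈ 0.032086)
y(o, W) = W/3 + 35*o/3 (y(o, W) = (35*o + W)/3 = (W + 35*o)/3 = W/3 + 35*o/3)
y(-21, j) - n = ((⅓)*(6/187) + (35/3)*(-21)) - 1*(-558) = (2/187 - 245) + 558 = -45813/187 + 558 = 58533/187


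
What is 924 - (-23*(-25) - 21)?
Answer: 370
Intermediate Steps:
924 - (-23*(-25) - 21) = 924 - (575 - 21) = 924 - 1*554 = 924 - 554 = 370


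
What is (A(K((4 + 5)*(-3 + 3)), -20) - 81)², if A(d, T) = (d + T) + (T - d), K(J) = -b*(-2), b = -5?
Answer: 14641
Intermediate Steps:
K(J) = -10 (K(J) = -1*(-5)*(-2) = 5*(-2) = -10)
A(d, T) = 2*T (A(d, T) = (T + d) + (T - d) = 2*T)
(A(K((4 + 5)*(-3 + 3)), -20) - 81)² = (2*(-20) - 81)² = (-40 - 81)² = (-121)² = 14641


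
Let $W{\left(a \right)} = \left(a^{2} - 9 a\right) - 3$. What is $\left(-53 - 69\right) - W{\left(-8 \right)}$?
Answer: $-255$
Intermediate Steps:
$W{\left(a \right)} = -3 + a^{2} - 9 a$
$\left(-53 - 69\right) - W{\left(-8 \right)} = \left(-53 - 69\right) - \left(-3 + \left(-8\right)^{2} - -72\right) = -122 - \left(-3 + 64 + 72\right) = -122 - 133 = -255$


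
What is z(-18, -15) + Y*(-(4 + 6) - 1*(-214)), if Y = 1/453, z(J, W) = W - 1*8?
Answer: -3405/151 ≈ -22.550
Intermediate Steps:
z(J, W) = -8 + W (z(J, W) = W - 8 = -8 + W)
Y = 1/453 ≈ 0.0022075
z(-18, -15) + Y*(-(4 + 6) - 1*(-214)) = (-8 - 15) + (-(4 + 6) - 1*(-214))/453 = -23 + (-1*10 + 214)/453 = -23 + (-10 + 214)/453 = -23 + (1/453)*204 = -23 + 68/151 = -3405/151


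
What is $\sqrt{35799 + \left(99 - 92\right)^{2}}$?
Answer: $2 \sqrt{8962} \approx 189.34$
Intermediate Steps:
$\sqrt{35799 + \left(99 - 92\right)^{2}} = \sqrt{35799 + 7^{2}} = \sqrt{35799 + 49} = \sqrt{35848} = 2 \sqrt{8962}$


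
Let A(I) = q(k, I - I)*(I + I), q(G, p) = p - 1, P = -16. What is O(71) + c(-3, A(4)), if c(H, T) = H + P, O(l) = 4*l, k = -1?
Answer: 265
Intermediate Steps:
q(G, p) = -1 + p
A(I) = -2*I (A(I) = (-1 + (I - I))*(I + I) = (-1 + 0)*(2*I) = -2*I)
c(H, T) = -16 + H (c(H, T) = H - 16 = -16 + H)
O(71) + c(-3, A(4)) = 4*71 + (-16 - 3) = 284 - 19 = 265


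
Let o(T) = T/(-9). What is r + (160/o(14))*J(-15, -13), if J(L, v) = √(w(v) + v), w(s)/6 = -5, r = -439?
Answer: -439 - 720*I*√43/7 ≈ -439.0 - 674.48*I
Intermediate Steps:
o(T) = -T/9 (o(T) = T*(-⅑) = -T/9)
w(s) = -30 (w(s) = 6*(-5) = -30)
J(L, v) = √(-30 + v)
r + (160/o(14))*J(-15, -13) = -439 + (160/((-⅑*14)))*√(-30 - 13) = -439 + (160/(-14/9))*√(-43) = -439 + (160*(-9/14))*(I*√43) = -439 - 720*I*√43/7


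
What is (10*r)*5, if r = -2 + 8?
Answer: 300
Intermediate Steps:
r = 6
(10*r)*5 = (10*6)*5 = 60*5 = 300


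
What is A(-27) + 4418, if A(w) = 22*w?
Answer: 3824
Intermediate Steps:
A(-27) + 4418 = 22*(-27) + 4418 = -594 + 4418 = 3824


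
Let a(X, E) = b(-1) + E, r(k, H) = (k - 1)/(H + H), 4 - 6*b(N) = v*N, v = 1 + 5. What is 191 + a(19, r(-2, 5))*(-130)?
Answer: 40/3 ≈ 13.333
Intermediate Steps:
v = 6
b(N) = 2/3 - N
r(k, H) = (-1 + k)/(2*H) (r(k, H) = (-1 + k)/((2*H)) = (-1 + k)*(1/(2*H)) = (-1 + k)/(2*H))
a(X, E) = 5/3 + E (a(X, E) = (2/3 - 1*(-1)) + E = (2/3 + 1) + E = 5/3 + E)
191 + a(19, r(-2, 5))*(-130) = 191 + (5/3 + (1/2)*(-1 - 2)/5)*(-130) = 191 + (5/3 + (1/2)*(1/5)*(-3))*(-130) = 191 + (5/3 - 3/10)*(-130) = 191 + (41/30)*(-130) = 191 - 533/3 = 40/3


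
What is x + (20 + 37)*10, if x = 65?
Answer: 635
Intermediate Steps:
x + (20 + 37)*10 = 65 + (20 + 37)*10 = 65 + 57*10 = 65 + 570 = 635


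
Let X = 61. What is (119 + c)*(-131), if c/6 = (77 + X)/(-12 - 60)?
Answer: -28165/2 ≈ -14083.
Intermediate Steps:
c = -23/2 (c = 6*((77 + 61)/(-12 - 60)) = 6*(138/(-72)) = 6*(138*(-1/72)) = 6*(-23/12) = -23/2 ≈ -11.500)
(119 + c)*(-131) = (119 - 23/2)*(-131) = (215/2)*(-131) = -28165/2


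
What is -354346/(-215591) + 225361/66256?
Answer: 72063351927/14284197296 ≈ 5.0450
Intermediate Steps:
-354346/(-215591) + 225361/66256 = -354346*(-1/215591) + 225361*(1/66256) = 354346/215591 + 225361/66256 = 72063351927/14284197296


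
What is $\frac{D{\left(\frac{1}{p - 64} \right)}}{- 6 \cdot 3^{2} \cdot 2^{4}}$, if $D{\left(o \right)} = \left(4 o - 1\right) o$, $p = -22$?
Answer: $- \frac{5}{355008} \approx -1.4084 \cdot 10^{-5}$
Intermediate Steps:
$D{\left(o \right)} = o \left(-1 + 4 o\right)$ ($D{\left(o \right)} = \left(-1 + 4 o\right) o = o \left(-1 + 4 o\right)$)
$\frac{D{\left(\frac{1}{p - 64} \right)}}{- 6 \cdot 3^{2} \cdot 2^{4}} = \frac{\frac{1}{-22 - 64} \left(-1 + \frac{4}{-22 - 64}\right)}{- 6 \cdot 3^{2} \cdot 2^{4}} = \frac{\frac{1}{-86} \left(-1 + \frac{4}{-86}\right)}{\left(-6\right) 9 \cdot 16} = \frac{\left(- \frac{1}{86}\right) \left(-1 + 4 \left(- \frac{1}{86}\right)\right)}{\left(-54\right) 16} = \frac{\left(- \frac{1}{86}\right) \left(-1 - \frac{2}{43}\right)}{-864} = \left(- \frac{1}{86}\right) \left(- \frac{45}{43}\right) \left(- \frac{1}{864}\right) = \frac{45}{3698} \left(- \frac{1}{864}\right) = - \frac{5}{355008}$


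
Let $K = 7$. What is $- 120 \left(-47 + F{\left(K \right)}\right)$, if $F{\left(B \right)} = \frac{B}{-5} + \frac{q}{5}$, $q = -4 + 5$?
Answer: $5784$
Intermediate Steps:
$q = 1$
$F{\left(B \right)} = \frac{1}{5} - \frac{B}{5}$ ($F{\left(B \right)} = \frac{B}{-5} + 1 \cdot \frac{1}{5} = B \left(- \frac{1}{5}\right) + 1 \cdot \frac{1}{5} = - \frac{B}{5} + \frac{1}{5} = \frac{1}{5} - \frac{B}{5}$)
$- 120 \left(-47 + F{\left(K \right)}\right) = - 120 \left(-47 + \left(\frac{1}{5} - \frac{7}{5}\right)\right) = - 120 \left(-47 - \frac{6}{5}\right) = \left(-120\right) \left(- \frac{241}{5}\right) = 5784$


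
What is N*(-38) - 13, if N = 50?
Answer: -1913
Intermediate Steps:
N*(-38) - 13 = 50*(-38) - 13 = -1900 - 13 = -1913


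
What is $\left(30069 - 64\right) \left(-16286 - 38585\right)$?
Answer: $-1646404355$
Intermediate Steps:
$\left(30069 - 64\right) \left(-16286 - 38585\right) = 30005 \left(-54871\right) = -1646404355$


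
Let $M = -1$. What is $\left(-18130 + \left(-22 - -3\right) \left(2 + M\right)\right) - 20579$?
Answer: $-38728$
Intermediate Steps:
$\left(-18130 + \left(-22 - -3\right) \left(2 + M\right)\right) - 20579 = \left(-18130 + \left(-22 - -3\right) \left(2 - 1\right)\right) - 20579 = \left(-18130 + \left(-22 + 3\right) 1\right) - 20579 = \left(-18130 - 19\right) - 20579 = -18149 - 20579 = -38728$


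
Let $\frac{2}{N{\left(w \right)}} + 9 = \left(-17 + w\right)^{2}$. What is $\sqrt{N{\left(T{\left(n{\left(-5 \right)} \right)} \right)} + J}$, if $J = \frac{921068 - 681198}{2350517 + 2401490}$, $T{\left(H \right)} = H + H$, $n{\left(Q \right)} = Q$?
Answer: $\frac{\sqrt{8183980744810}}{12396540} \approx 0.23077$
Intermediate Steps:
$T{\left(H \right)} = 2 H$
$N{\left(w \right)} = \frac{2}{-9 + \left(-17 + w\right)^{2}}$
$J = \frac{239870}{4752007} \approx 0.050478$
$\sqrt{N{\left(T{\left(n{\left(-5 \right)} \right)} \right)} + J} = \sqrt{\frac{2}{-9 + \left(-17 + 2 \left(-5\right)\right)^{2}} + \frac{239870}{4752007}} = \sqrt{\frac{2}{-9 + \left(-17 - 10\right)^{2}} + \frac{239870}{4752007}} = \sqrt{\frac{2}{-9 + \left(-27\right)^{2}} + \frac{239870}{4752007}} = \sqrt{\frac{2}{-9 + 729} + \frac{239870}{4752007}} = \sqrt{\frac{2}{720} + \frac{239870}{4752007}} = \sqrt{2 \cdot \frac{1}{720} + \frac{239870}{4752007}} = \sqrt{\frac{1}{360} + \frac{239870}{4752007}} = \sqrt{\frac{91105207}{1710722520}} = \frac{\sqrt{8183980744810}}{12396540}$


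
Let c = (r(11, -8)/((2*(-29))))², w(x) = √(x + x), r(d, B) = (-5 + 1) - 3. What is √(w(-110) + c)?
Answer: √(49 + 6728*I*√55)/58 ≈ 2.7246 + 2.7219*I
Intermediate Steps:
r(d, B) = -7 (r(d, B) = -4 - 3 = -7)
w(x) = √2*√x (w(x) = √(2*x) = √2*√x)
c = 49/3364 (c = (-7/(2*(-29)))² = (-7/(-58))² = (-7*(-1/58))² = (7/58)² = 49/3364 ≈ 0.014566)
√(w(-110) + c) = √(√2*√(-110) + 49/3364) = √(√2*(I*√110) + 49/3364) = √(2*I*√55 + 49/3364) = √(49/3364 + 2*I*√55)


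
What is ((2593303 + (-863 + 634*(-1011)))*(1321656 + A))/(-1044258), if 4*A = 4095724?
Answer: -2288666640271/522129 ≈ -4.3833e+6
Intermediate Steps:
A = 1023931 (A = (1/4)*4095724 = 1023931)
((2593303 + (-863 + 634*(-1011)))*(1321656 + A))/(-1044258) = ((2593303 + (-863 + 634*(-1011)))*(1321656 + 1023931))/(-1044258) = ((2593303 + (-863 - 640974))*2345587)*(-1/1044258) = ((2593303 - 641837)*2345587)*(-1/1044258) = (1951466*2345587)*(-1/1044258) = 4577333280542*(-1/1044258) = -2288666640271/522129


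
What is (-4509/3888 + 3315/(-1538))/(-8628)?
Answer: 367103/955430208 ≈ 0.00038423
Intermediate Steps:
(-4509/3888 + 3315/(-1538))/(-8628) = (-4509*1/3888 + 3315*(-1/1538))*(-1/8628) = (-167/144 - 3315/1538)*(-1/8628) = -367103/110736*(-1/8628) = 367103/955430208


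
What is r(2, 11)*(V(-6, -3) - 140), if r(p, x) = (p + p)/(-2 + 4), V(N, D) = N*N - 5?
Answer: -218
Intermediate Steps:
V(N, D) = -5 + N² (V(N, D) = N² - 5 = -5 + N²)
r(p, x) = p (r(p, x) = (2*p)/2 = (2*p)*(½) = p)
r(2, 11)*(V(-6, -3) - 140) = 2*((-5 + (-6)²) - 140) = 2*((-5 + 36) - 140) = 2*(31 - 140) = 2*(-109) = -218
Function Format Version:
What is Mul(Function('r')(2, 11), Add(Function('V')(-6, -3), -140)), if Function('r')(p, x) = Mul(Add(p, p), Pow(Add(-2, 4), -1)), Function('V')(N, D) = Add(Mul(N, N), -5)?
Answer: -218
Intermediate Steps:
Function('V')(N, D) = Add(-5, Pow(N, 2)) (Function('V')(N, D) = Add(Pow(N, 2), -5) = Add(-5, Pow(N, 2)))
Function('r')(p, x) = p (Function('r')(p, x) = Mul(Mul(2, p), Pow(2, -1)) = Mul(Mul(2, p), Rational(1, 2)) = p)
Mul(Function('r')(2, 11), Add(Function('V')(-6, -3), -140)) = Mul(2, Add(Add(-5, Pow(-6, 2)), -140)) = Mul(2, Add(Add(-5, 36), -140)) = Mul(2, Add(31, -140)) = Mul(2, -109) = -218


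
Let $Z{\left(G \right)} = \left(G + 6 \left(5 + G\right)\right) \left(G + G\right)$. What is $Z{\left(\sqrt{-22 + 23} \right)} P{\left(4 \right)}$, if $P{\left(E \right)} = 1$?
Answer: $74$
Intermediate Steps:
$Z{\left(G \right)} = 2 G \left(30 + 7 G\right)$ ($Z{\left(G \right)} = \left(G + \left(30 + 6 G\right)\right) 2 G = \left(30 + 7 G\right) 2 G = 2 G \left(30 + 7 G\right)$)
$Z{\left(\sqrt{-22 + 23} \right)} P{\left(4 \right)} = 2 \sqrt{-22 + 23} \left(30 + 7 \sqrt{-22 + 23}\right) 1 = 2 \sqrt{1} \left(30 + 7 \sqrt{1}\right) 1 = 2 \cdot 1 \left(30 + 7 \cdot 1\right) 1 = 2 \cdot 1 \left(30 + 7\right) 1 = 2 \cdot 1 \cdot 37 \cdot 1 = 74 \cdot 1 = 74$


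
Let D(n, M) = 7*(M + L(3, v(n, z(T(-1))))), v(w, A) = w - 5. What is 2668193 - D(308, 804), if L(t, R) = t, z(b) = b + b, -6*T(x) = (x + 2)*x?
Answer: 2662544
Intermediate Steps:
T(x) = -x*(2 + x)/6 (T(x) = -(x + 2)*x/6 = -(2 + x)*x/6 = -x*(2 + x)/6)
z(b) = 2*b
v(w, A) = -5 + w
D(n, M) = 21 + 7*M (D(n, M) = 7*(M + 3) = 7*(3 + M) = 21 + 7*M)
2668193 - D(308, 804) = 2668193 - (21 + 7*804) = 2668193 - (21 + 5628) = 2668193 - 1*5649 = 2668193 - 5649 = 2662544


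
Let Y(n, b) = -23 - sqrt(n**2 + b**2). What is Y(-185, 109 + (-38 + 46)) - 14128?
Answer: -14151 - sqrt(47914) ≈ -14370.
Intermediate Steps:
Y(n, b) = -23 - sqrt(b**2 + n**2)
Y(-185, 109 + (-38 + 46)) - 14128 = (-23 - sqrt((109 + (-38 + 46))**2 + (-185)**2)) - 14128 = (-23 - sqrt((109 + 8)**2 + 34225)) - 14128 = (-23 - sqrt(117**2 + 34225)) - 14128 = (-23 - sqrt(13689 + 34225)) - 14128 = (-23 - sqrt(47914)) - 14128 = -14151 - sqrt(47914)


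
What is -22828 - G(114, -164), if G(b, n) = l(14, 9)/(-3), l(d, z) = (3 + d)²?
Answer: -68195/3 ≈ -22732.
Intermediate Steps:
G(b, n) = -289/3 (G(b, n) = (3 + 14)²/(-3) = 17²*(-⅓) = 289*(-⅓) = -289/3)
-22828 - G(114, -164) = -22828 - 1*(-289/3) = -22828 + 289/3 = -68195/3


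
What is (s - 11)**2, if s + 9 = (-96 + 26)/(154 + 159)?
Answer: 40068900/97969 ≈ 409.00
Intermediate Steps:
s = -2887/313 (s = -9 + (-96 + 26)/(154 + 159) = -9 - 70/313 = -2887/313 ≈ -9.2236)
(s - 11)**2 = (-2887/313 - 11)**2 = (-6330/313)**2 = 40068900/97969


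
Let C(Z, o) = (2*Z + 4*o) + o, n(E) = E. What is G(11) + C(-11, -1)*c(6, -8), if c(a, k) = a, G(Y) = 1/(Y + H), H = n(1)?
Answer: -1943/12 ≈ -161.92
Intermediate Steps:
H = 1
G(Y) = 1/(1 + Y) (G(Y) = 1/(Y + 1) = 1/(1 + Y))
C(Z, o) = 2*Z + 5*o
G(11) + C(-11, -1)*c(6, -8) = 1/(1 + 11) + (2*(-11) + 5*(-1))*6 = 1/12 + (-22 - 5)*6 = 1/12 - 27*6 = 1/12 - 162 = -1943/12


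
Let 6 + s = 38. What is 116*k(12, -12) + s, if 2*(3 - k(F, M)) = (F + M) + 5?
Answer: 90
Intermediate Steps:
s = 32 (s = -6 + 38 = 32)
k(F, M) = 1/2 - F/2 - M/2 (k(F, M) = 3 - ((F + M) + 5)/2 = 3 - (5 + F + M)/2 = 3 + (-5/2 - F/2 - M/2) = 1/2 - F/2 - M/2)
116*k(12, -12) + s = 116*(1/2 - 1/2*12 - 1/2*(-12)) + 32 = 116*(1/2 - 6 + 6) + 32 = 116*(1/2) + 32 = 58 + 32 = 90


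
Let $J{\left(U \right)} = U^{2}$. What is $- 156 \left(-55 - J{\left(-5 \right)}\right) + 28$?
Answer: $12508$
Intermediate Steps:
$- 156 \left(-55 - J{\left(-5 \right)}\right) + 28 = - 156 \left(-55 - \left(-5\right)^{2}\right) + 28 = - 156 \left(-55 - 25\right) + 28 = \left(-156\right) \left(-80\right) + 28 = 12480 + 28 = 12508$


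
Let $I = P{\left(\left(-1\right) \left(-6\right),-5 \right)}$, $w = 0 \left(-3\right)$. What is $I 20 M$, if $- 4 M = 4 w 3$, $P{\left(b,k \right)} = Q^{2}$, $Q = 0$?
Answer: $0$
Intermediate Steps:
$w = 0$
$P{\left(b,k \right)} = 0$ ($P{\left(b,k \right)} = 0^{2} = 0$)
$I = 0$
$M = 0$ ($M = - \frac{4 \cdot 0 \cdot 3}{4} = - \frac{0 \cdot 3}{4} = \left(- \frac{1}{4}\right) 0 = 0$)
$I 20 M = 0 \cdot 20 \cdot 0 = 0 \cdot 0 = 0$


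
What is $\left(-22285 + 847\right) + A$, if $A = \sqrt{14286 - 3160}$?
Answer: $-21438 + \sqrt{11126} \approx -21333.0$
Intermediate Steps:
$A = \sqrt{11126} \approx 105.48$
$\left(-22285 + 847\right) + A = \left(-22285 + 847\right) + \sqrt{11126} = -21438 + \sqrt{11126}$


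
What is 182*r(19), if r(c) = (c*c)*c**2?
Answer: 23718422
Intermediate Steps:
r(c) = c**4 (r(c) = c**2*c**2 = c**4)
182*r(19) = 182*19**4 = 182*130321 = 23718422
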